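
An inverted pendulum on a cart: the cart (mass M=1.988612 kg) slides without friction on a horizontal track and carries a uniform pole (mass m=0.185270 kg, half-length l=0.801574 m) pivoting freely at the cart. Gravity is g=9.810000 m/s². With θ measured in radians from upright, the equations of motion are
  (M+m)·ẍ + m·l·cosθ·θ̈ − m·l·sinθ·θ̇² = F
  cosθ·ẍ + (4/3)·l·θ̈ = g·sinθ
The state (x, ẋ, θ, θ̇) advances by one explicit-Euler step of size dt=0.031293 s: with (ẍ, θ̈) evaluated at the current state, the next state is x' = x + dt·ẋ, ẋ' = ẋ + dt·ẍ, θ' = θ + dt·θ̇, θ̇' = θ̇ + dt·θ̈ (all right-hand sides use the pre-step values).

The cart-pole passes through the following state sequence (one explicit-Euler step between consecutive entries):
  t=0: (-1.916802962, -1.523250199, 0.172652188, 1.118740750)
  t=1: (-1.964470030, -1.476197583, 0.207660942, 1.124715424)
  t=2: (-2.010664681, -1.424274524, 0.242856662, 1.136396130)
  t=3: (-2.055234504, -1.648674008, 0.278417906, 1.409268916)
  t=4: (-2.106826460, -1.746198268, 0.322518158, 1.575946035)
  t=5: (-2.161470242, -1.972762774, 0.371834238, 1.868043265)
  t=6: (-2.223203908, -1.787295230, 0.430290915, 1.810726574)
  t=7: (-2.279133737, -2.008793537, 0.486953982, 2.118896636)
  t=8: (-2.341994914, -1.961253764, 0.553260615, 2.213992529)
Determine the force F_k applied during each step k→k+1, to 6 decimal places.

F_0 = 3.264682 N
F_1 = 3.622535 N
F_2 = -14.377870 N
F_3 = -6.095396 N
F_4 = -14.541294 N
F_5 = 12.442471 N
F_6 = -14.261122 N
F_7 = 3.389363 N

step 0→1:
  ẍ = (ẋ'−ẋ)/dt = (-1.476197583−-1.523250199)/0.031293 = 1.503615
  θ̈ = (θ̇'−θ̇)/dt = (1.124715424−1.118740750)/0.031293 = 0.190927
  sinθ=0.171796, cosθ=0.985133
  F = (M+m)·ẍ + m·l·cosθ·θ̈ − m·l·sinθ·θ̇² = 3.268681 + 0.027933 − 0.031932 = 3.264682
step 1→2:
  ẍ = (ẋ'−ẋ)/dt = (-1.424274524−-1.476197583)/0.031293 = 1.659255
  θ̈ = (θ̇'−θ̇)/dt = (1.136396130−1.124715424)/0.031293 = 0.373269
  sinθ=0.206172, cosθ=0.978516
  F = (M+m)·ẍ + m·l·cosθ·θ̈ − m·l·sinθ·θ̇² = 3.607024 + 0.054242 − 0.038731 = 3.622535
step 2→3:
  ẍ = (ẋ'−ẋ)/dt = (-1.648674008−-1.424274524)/0.031293 = -7.170916
  θ̈ = (θ̇'−θ̇)/dt = (1.409268916−1.136396130)/0.031293 = 8.719931
  sinθ=0.240476, cosθ=0.970655
  F = (M+m)·ẍ + m·l·cosθ·θ̈ − m·l·sinθ·θ̇² = -15.588726 + 1.256975 − 0.046119 = -14.377870
step 3→4:
  ẍ = (ẋ'−ẋ)/dt = (-1.746198268−-1.648674008)/0.031293 = -3.116488
  θ̈ = (θ̇'−θ̇)/dt = (1.575946035−1.409268916)/0.031293 = 5.326339
  sinθ=0.274835, cosθ=0.961491
  F = (M+m)·ẍ + m·l·cosθ·θ̈ − m·l·sinθ·θ̇² = -6.774877 + 0.760542 − 0.081060 = -6.095396
step 4→5:
  ẍ = (ẋ'−ẋ)/dt = (-1.972762774−-1.746198268)/0.031293 = -7.240102
  θ̈ = (θ̇'−θ̇)/dt = (1.868043265−1.575946035)/0.031293 = 9.334267
  sinθ=0.316956, cosθ=0.948440
  F = (M+m)·ẍ + m·l·cosθ·θ̈ − m·l·sinθ·θ̇² = -15.739127 + 1.314737 − 0.116904 = -14.541294
step 5→6:
  ẍ = (ẋ'−ẋ)/dt = (-1.787295230−-1.972762774)/0.031293 = 5.926806
  θ̈ = (θ̇'−θ̇)/dt = (1.810726574−1.868043265)/0.031293 = -1.831614
  sinθ=0.363325, cosθ=0.931662
  F = (M+m)·ẍ + m·l·cosθ·θ̈ − m·l·sinθ·θ̇² = 12.884177 + -0.253420 − 0.188286 = 12.442471
step 6→7:
  ẍ = (ẋ'−ẋ)/dt = (-2.008793537−-1.787295230)/0.031293 = -7.078206
  θ̈ = (θ̇'−θ̇)/dt = (2.118896636−1.810726574)/0.031293 = 9.847891
  sinθ=0.417135, cosθ=0.908844
  F = (M+m)·ẍ + m·l·cosθ·θ̈ − m·l·sinθ·θ̇² = -15.387185 + 1.329173 − 0.203110 = -14.261122
step 7→8:
  ẍ = (ẋ'−ẋ)/dt = (-1.961253764−-2.008793537)/0.031293 = 1.519182
  θ̈ = (θ̇'−θ̇)/dt = (2.213992529−2.118896636)/0.031293 = 3.038887
  sinθ=0.467936, cosθ=0.883762
  F = (M+m)·ẍ + m·l·cosθ·θ̈ − m·l·sinθ·θ̇² = 3.302523 + 0.398840 − 0.312000 = 3.389363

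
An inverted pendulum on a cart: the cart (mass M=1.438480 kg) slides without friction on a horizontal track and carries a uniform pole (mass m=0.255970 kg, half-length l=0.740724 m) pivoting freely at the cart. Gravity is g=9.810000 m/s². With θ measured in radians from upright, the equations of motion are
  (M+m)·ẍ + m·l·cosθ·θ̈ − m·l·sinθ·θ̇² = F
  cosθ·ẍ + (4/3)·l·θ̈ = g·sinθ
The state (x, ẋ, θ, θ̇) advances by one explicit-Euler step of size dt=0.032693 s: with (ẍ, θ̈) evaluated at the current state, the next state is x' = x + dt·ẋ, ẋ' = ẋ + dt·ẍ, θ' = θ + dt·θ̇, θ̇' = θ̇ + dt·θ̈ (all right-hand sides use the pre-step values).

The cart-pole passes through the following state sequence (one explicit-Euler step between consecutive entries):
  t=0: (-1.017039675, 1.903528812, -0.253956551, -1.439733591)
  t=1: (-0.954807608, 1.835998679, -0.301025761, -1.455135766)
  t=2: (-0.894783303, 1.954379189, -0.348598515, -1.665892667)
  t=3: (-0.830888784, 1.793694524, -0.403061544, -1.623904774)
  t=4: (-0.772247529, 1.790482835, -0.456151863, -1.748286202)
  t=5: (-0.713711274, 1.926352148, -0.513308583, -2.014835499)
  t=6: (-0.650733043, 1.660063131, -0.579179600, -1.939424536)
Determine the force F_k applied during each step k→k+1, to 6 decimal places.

step 0→1:
  ẍ = (ẋ'−ẋ)/dt = (1.835998679−1.903528812)/0.032693 = -2.065584
  θ̈ = (θ̇'−θ̇)/dt = (-1.455135766−-1.439733591)/0.032693 = -0.471115
  sinθ=-0.251236, cosθ=0.967926
  F = (M+m)·ẍ + m·l·cosθ·θ̈ − m·l·sinθ·θ̇² = -3.500029 + -0.086460 − -0.098739 = -3.487749
step 1→2:
  ẍ = (ẋ'−ẋ)/dt = (1.954379189−1.835998679)/0.032693 = 3.620974
  θ̈ = (θ̇'−θ̇)/dt = (-1.665892667−-1.455135766)/0.032693 = -6.446545
  sinθ=-0.296500, cosθ=0.955033
  F = (M+m)·ẍ + m·l·cosθ·θ̈ − m·l·sinθ·θ̇² = 6.135560 + -1.167322 − -0.119036 = 5.087273
step 2→3:
  ẍ = (ẋ'−ẋ)/dt = (1.793694524−1.954379189)/0.032693 = -4.914956
  θ̈ = (θ̇'−θ̇)/dt = (-1.623904774−-1.665892667)/0.032693 = 1.284308
  sinθ=-0.341581, cosθ=0.939852
  F = (M+m)·ẍ + m·l·cosθ·θ̈ − m·l·sinθ·θ̇² = -8.328148 + 0.228862 − -0.179735 = -7.919550
step 3→4:
  ẍ = (ẋ'−ẋ)/dt = (1.790482835−1.793694524)/0.032693 = -0.098238
  θ̈ = (θ̇'−θ̇)/dt = (-1.748286202−-1.623904774)/0.032693 = -3.804528
  sinθ=-0.392236, cosθ=0.919864
  F = (M+m)·ẍ + m·l·cosθ·θ̈ − m·l·sinθ·θ̇² = -0.166459 + -0.663545 − -0.196117 = -0.633887
step 4→5:
  ẍ = (ẋ'−ẋ)/dt = (1.926352148−1.790482835)/0.032693 = 4.155915
  θ̈ = (θ̇'−θ̇)/dt = (-2.014835499−-1.748286202)/0.032693 = -8.153100
  sinθ=-0.440497, cosθ=0.897754
  F = (M+m)·ẍ + m·l·cosθ·θ̈ − m·l·sinθ·θ̇² = 7.041989 + -1.387796 − -0.255278 = 5.909471
step 5→6:
  ẍ = (ẋ'−ẋ)/dt = (1.660063131−1.926352148)/0.032693 = -8.145139
  θ̈ = (θ̇'−θ̇)/dt = (-1.939424536−-2.014835499)/0.032693 = 2.306639
  sinθ=-0.491062, cosθ=0.871125
  F = (M+m)·ẍ + m·l·cosθ·θ̈ − m·l·sinθ·θ̇² = -13.801530 + 0.380983 − -0.377973 = -13.042574

F_0 = -3.487749 N
F_1 = 5.087273 N
F_2 = -7.919550 N
F_3 = -0.633887 N
F_4 = 5.909471 N
F_5 = -13.042574 N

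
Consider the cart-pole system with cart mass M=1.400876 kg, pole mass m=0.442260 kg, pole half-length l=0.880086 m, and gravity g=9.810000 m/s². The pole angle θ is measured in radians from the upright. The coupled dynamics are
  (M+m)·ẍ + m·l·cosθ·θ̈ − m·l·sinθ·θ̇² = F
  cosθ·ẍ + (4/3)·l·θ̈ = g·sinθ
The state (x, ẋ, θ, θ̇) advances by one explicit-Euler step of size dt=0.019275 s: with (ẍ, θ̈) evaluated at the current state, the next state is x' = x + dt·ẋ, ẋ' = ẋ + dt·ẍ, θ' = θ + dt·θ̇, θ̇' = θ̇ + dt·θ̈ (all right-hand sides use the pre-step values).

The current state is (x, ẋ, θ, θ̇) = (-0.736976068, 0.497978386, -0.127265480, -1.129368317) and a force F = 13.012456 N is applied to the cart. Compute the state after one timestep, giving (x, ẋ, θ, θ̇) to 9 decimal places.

(-0.727377535, 0.667743243, -0.149034054, -1.293322194)

sinθ=-0.126922215, cosθ=0.991912673
temp = (F + m·l·θ̇²·sinθ)/(M+m) = (13.012456 + -0.063010310)/1.843136 = 7.025767870
θ̈ = (g·sinθ − cosθ·temp)/(l·(4/3 − m·cos²θ/(M+m))) = -8.506037727
ẍ = temp − m·l·θ̈·cosθ/(M+m) = 8.807515280
Euler: x'=-0.736976068+0.019275·0.497978386=-0.727377535, ẋ'=0.497978386+0.019275·8.807515280=0.667743243
       θ'=-0.127265480+0.019275·-1.129368317=-0.149034054, θ̇'=-1.129368317+0.019275·-8.506037727=-1.293322194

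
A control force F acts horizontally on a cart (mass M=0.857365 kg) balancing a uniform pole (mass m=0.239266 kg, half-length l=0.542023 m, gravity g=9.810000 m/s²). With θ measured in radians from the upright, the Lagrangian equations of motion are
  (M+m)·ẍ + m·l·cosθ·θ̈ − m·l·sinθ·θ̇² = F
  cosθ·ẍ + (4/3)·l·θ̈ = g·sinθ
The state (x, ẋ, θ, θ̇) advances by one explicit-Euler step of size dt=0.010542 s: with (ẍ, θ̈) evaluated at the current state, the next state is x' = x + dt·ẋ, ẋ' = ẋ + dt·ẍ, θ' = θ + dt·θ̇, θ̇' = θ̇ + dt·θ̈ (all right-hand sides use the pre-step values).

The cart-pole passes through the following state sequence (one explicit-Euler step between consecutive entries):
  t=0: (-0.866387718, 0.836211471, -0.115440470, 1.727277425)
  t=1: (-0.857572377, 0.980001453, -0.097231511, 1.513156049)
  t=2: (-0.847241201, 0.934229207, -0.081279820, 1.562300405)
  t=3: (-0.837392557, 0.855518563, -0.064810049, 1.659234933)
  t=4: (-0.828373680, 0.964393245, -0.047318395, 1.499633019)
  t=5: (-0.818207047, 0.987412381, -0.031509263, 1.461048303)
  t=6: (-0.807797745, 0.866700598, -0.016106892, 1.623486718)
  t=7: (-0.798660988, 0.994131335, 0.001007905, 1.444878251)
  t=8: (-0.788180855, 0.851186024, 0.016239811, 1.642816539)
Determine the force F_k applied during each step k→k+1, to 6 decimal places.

F_0 = 12.385724 N
F_1 = -4.130911 N
F_2 = -6.973619 N
F_3 = 9.389506 N
F_4 = 1.934222 N
F_5 = -10.550990 N
F_6 = 11.064525 N
F_7 = -12.435116 N

step 0→1:
  ẍ = (ẋ'−ẋ)/dt = (0.980001453−0.836211471)/0.010542 = 13.639725
  θ̈ = (θ̇'−θ̇)/dt = (1.513156049−1.727277425)/0.010542 = -20.311267
  sinθ=-0.115184, cosθ=0.993344
  F = (M+m)·ẍ + m·l·cosθ·θ̈ − m·l·sinθ·θ̇² = 14.957745 + -2.616589 − -0.044567 = 12.385724
step 1→2:
  ẍ = (ẋ'−ẋ)/dt = (0.934229207−0.980001453)/0.010542 = -4.341894
  θ̈ = (θ̇'−θ̇)/dt = (1.562300405−1.513156049)/0.010542 = 4.661768
  sinθ=-0.097078, cosθ=0.995277
  F = (M+m)·ẍ + m·l·cosθ·θ̈ − m·l·sinθ·θ̇² = -4.761456 + 0.601718 − -0.028826 = -4.130911
step 2→3:
  ẍ = (ẋ'−ẋ)/dt = (0.855518563−0.934229207)/0.010542 = -7.466386
  θ̈ = (θ̇'−θ̇)/dt = (1.659234933−1.562300405)/0.010542 = 9.195079
  sinθ=-0.081190, cosθ=0.996699
  F = (M+m)·ẍ + m·l·cosθ·θ̈ − m·l·sinθ·θ̇² = -8.187871 + 1.188552 − -0.025700 = -6.973619
step 3→4:
  ẍ = (ẋ'−ẋ)/dt = (0.964393245−0.855518563)/0.010542 = 10.327706
  θ̈ = (θ̇'−θ̇)/dt = (1.499633019−1.659234933)/0.010542 = -15.139624
  sinθ=-0.064765, cosθ=0.997901
  F = (M+m)·ẍ + m·l·cosθ·θ̈ − m·l·sinθ·θ̇² = 11.325683 + -1.959301 − -0.023123 = 9.389506
step 4→5:
  ẍ = (ẋ'−ẋ)/dt = (0.987412381−0.964393245)/0.010542 = 2.183564
  θ̈ = (θ̇'−θ̇)/dt = (1.461048303−1.499633019)/0.010542 = -3.660095
  sinθ=-0.047301, cosθ=0.998881
  F = (M+m)·ẍ + m·l·cosθ·θ̈ − m·l·sinθ·θ̇² = 2.394564 + -0.474138 − -0.013795 = 1.934222
step 5→6:
  ẍ = (ẋ'−ẋ)/dt = (0.866700598−0.987412381)/0.010542 = -11.450558
  θ̈ = (θ̇'−θ̇)/dt = (1.623486718−1.461048303)/0.010542 = 15.408690
  sinθ=-0.031504, cosθ=0.999504
  F = (M+m)·ẍ + m·l·cosθ·θ̈ − m·l·sinθ·θ̇² = -12.557037 + 1.997325 − -0.008722 = -10.550990
step 6→7:
  ẍ = (ẋ'−ẋ)/dt = (0.994131335−0.866700598)/0.010542 = 12.087909
  θ̈ = (θ̇'−θ̇)/dt = (1.444878251−1.623486718)/0.010542 = -16.942560
  sinθ=-0.016106, cosθ=0.999870
  F = (M+m)·ẍ + m·l·cosθ·θ̈ − m·l·sinθ·θ̇² = 13.255976 + -2.196956 − -0.005505 = 11.064525
step 7→8:
  ẍ = (ẋ'−ẋ)/dt = (0.851186024−0.994131335)/0.010542 = -13.559601
  θ̈ = (θ̇'−θ̇)/dt = (1.642816539−1.444878251)/0.010542 = 18.776161
  sinθ=0.001008, cosθ=0.999999
  F = (M+m)·ẍ + m·l·cosθ·θ̈ − m·l·sinθ·θ̇² = -14.869879 + 2.435035 − 0.000273 = -12.435116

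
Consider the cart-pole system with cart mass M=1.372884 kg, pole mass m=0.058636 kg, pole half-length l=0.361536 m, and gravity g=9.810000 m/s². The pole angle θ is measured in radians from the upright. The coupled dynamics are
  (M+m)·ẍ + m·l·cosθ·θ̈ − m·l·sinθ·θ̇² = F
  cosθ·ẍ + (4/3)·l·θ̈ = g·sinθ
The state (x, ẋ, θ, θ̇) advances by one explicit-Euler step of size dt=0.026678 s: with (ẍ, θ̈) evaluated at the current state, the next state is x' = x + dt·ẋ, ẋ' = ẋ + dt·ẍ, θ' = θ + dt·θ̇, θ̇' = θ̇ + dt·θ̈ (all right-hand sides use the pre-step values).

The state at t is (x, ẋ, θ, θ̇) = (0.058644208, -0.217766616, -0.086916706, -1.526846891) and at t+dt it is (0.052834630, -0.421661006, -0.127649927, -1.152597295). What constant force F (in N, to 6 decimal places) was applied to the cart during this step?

F = -10.640253 N

ẍ = (ẋ'−ẋ)/dt = (-0.421661006−-0.217766616)/0.026678 = -7.642791
θ̈ = (θ̇'−θ̇)/dt = (-1.152597295−-1.526846891)/0.026678 = 14.028398
sinθ=-0.086807, cosθ=0.996225
F = (M+m)·ẍ + m·l·cosθ·θ̈ − m·l·sinθ·θ̇² = -10.940809 + 0.296266 − -0.004290 = -10.640253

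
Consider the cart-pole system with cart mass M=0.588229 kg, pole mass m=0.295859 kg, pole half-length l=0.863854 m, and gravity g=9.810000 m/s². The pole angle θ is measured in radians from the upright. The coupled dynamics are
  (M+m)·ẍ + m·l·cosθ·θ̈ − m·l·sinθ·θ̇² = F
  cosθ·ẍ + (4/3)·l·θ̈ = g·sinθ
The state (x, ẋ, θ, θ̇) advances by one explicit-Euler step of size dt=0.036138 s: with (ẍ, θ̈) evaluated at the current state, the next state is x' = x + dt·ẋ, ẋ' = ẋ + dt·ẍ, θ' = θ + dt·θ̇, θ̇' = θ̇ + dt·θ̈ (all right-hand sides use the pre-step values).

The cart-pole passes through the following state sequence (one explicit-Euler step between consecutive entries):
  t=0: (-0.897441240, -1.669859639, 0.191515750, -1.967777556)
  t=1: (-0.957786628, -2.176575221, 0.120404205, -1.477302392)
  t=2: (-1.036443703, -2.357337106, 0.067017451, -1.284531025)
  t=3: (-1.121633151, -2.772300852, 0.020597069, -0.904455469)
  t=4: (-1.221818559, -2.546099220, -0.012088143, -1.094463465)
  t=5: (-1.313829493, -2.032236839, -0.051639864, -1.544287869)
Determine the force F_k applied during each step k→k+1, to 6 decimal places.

F_0 = -9.179407 N
F_1 = -3.135728 N
F_2 = -7.498029 N
F_3 = 4.186031 N
F_4 = 9.393880 N

step 0→1:
  ẍ = (ẋ'−ẋ)/dt = (-2.176575221−-1.669859639)/0.036138 = -14.021683
  θ̈ = (θ̇'−θ̇)/dt = (-1.477302392−-1.967777556)/0.036138 = 13.572283
  sinθ=0.190347, cosθ=0.981717
  F = (M+m)·ẍ + m·l·cosθ·θ̈ − m·l·sinθ·θ̇² = -12.396402 + 3.405370 − 0.188375 = -9.179407
step 1→2:
  ẍ = (ẋ'−ẋ)/dt = (-2.357337106−-2.176575221)/0.036138 = -5.001989
  θ̈ = (θ̇'−θ̇)/dt = (-1.284531025−-1.477302392)/0.036138 = 5.334312
  sinθ=0.120113, cosθ=0.992760
  F = (M+m)·ẍ + m·l·cosθ·θ̈ − m·l·sinθ·θ̇² = -4.422199 + 1.353468 − 0.066997 = -3.135728
step 2→3:
  ẍ = (ẋ'−ẋ)/dt = (-2.772300852−-2.357337106)/0.036138 = -11.482753
  θ̈ = (θ̇'−θ̇)/dt = (-0.904455469−-1.284531025)/0.036138 = 10.517338
  sinθ=0.066967, cosθ=0.997755
  F = (M+m)·ẍ + m·l·cosθ·θ̈ − m·l·sinθ·θ̇² = -10.151765 + 2.681976 − 0.028241 = -7.498029
step 3→4:
  ẍ = (ẋ'−ẋ)/dt = (-2.546099220−-2.772300852)/0.036138 = 6.259384
  θ̈ = (θ̇'−θ̇)/dt = (-1.094463465−-0.904455469)/0.036138 = -5.257845
  sinθ=0.020596, cosθ=0.999788
  F = (M+m)·ẍ + m·l·cosθ·θ̈ − m·l·sinθ·θ̇² = 5.533847 + -1.343510 − 0.004306 = 4.186031
step 4→5:
  ẍ = (ẋ'−ẋ)/dt = (-2.032236839−-2.546099220)/0.036138 = 14.219447
  θ̈ = (θ̇'−θ̇)/dt = (-1.544287869−-1.094463465)/0.036138 = -12.447407
  sinθ=-0.012088, cosθ=0.999927
  F = (M+m)·ẍ + m·l·cosθ·θ̈ − m·l·sinθ·θ̇² = 12.571243 + -3.181063 − -0.003701 = 9.393880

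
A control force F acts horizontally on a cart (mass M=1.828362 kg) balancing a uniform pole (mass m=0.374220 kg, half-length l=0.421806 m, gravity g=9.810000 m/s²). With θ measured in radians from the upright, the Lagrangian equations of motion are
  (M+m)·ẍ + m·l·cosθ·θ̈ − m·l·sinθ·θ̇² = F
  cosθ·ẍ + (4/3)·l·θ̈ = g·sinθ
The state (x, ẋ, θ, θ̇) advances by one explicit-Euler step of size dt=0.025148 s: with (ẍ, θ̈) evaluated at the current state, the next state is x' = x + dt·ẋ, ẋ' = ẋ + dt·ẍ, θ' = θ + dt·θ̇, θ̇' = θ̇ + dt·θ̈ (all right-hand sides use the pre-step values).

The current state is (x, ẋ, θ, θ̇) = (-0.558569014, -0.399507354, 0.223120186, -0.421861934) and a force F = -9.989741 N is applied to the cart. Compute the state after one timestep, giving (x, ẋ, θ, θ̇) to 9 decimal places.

sinθ=0.221273537, cosθ=0.975211783
temp = (F + m·l·θ̇²·sinθ)/(M+m) = (-9.989741 + 0.006215984)/2.202582 = -4.532646238
θ̈ = (g·sinθ − cosθ·temp)/(l·(4/3 − m·cos²θ/(M+m))) = 13.335275225
ẍ = temp − m·l·θ̈·cosθ/(M+m) = -5.464630514
Euler: x'=-0.558569014+0.025148·-0.399507354=-0.568615825, ẋ'=-0.399507354+0.025148·-5.464630514=-0.536931882
       θ'=0.223120186+0.025148·-0.421861934=0.212511202, θ̇'=-0.421861934+0.025148·13.335275225=-0.086506433

(-0.568615825, -0.536931882, 0.212511202, -0.086506433)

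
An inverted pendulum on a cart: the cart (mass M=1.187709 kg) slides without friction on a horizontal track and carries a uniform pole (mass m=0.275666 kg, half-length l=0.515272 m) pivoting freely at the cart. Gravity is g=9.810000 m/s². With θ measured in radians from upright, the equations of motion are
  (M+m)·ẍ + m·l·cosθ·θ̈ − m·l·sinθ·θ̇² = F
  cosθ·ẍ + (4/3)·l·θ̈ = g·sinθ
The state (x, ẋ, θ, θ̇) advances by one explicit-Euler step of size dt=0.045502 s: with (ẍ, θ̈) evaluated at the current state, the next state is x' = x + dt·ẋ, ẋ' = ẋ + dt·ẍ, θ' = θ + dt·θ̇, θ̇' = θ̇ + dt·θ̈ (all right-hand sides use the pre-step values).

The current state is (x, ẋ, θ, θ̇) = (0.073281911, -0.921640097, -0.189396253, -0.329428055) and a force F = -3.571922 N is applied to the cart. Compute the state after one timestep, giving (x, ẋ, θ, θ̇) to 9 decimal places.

(0.031345443, -1.036832383, -0.204385888, -0.287078666)

sinθ=-0.188265978, cosθ=0.982118079
temp = (F + m·l·θ̇²·sinθ)/(M+m) = (-3.571922 + -0.002902103)/1.463375 = -2.442862631
θ̈ = (g·sinθ − cosθ·temp)/(l·(4/3 − m·cos²θ/(M+m))) = 0.930714884
ẍ = temp − m·l·θ̈·cosθ/(M+m) = -2.531587319
Euler: x'=0.073281911+0.045502·-0.921640097=0.031345443, ẋ'=-0.921640097+0.045502·-2.531587319=-1.036832383
       θ'=-0.189396253+0.045502·-0.329428055=-0.204385888, θ̇'=-0.329428055+0.045502·0.930714884=-0.287078666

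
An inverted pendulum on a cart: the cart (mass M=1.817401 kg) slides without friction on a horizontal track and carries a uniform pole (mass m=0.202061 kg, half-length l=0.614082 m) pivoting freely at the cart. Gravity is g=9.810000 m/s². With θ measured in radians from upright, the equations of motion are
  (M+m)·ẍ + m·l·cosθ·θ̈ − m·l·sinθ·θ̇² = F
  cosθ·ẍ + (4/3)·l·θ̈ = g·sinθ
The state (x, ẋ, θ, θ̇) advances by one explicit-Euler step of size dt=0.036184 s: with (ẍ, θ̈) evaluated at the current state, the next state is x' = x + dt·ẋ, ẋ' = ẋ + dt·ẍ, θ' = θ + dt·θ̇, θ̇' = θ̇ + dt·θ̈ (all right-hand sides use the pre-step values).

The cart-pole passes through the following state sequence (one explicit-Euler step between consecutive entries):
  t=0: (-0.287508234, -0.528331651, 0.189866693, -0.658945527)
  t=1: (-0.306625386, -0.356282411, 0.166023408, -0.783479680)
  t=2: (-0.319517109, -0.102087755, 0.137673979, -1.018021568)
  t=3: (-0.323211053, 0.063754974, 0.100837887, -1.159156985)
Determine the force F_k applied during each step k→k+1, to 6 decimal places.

step 0→1:
  ẍ = (ẋ'−ẋ)/dt = (-0.356282411−-0.528331651)/0.036184 = 4.754843
  θ̈ = (θ̇'−θ̇)/dt = (-0.783479680−-0.658945527)/0.036184 = -3.441691
  sinθ=0.188728, cosθ=0.982029
  F = (M+m)·ẍ + m·l·cosθ·θ̈ − m·l·sinθ·θ̇² = 9.602225 + -0.419378 − 0.010168 = 9.172679
step 1→2:
  ẍ = (ẋ'−ẋ)/dt = (-0.102087755−-0.356282411)/0.036184 = 7.025057
  θ̈ = (θ̇'−θ̇)/dt = (-1.018021568−-0.783479680)/0.036184 = -6.481923
  sinθ=0.165262, cosθ=0.986250
  F = (M+m)·ẍ + m·l·cosθ·θ̈ − m·l·sinθ·θ̇² = 14.186835 + -0.793231 − 0.012587 = 13.381017
step 2→3:
  ẍ = (ẋ'−ẋ)/dt = (0.063754974−-0.102087755)/0.036184 = 4.583317
  θ̈ = (θ̇'−θ̇)/dt = (-1.159156985−-1.018021568)/0.036184 = -3.900492
  sinθ=0.137239, cosθ=0.990538
  F = (M+m)·ẍ + m·l·cosθ·θ̈ − m·l·sinθ·θ̇² = 9.255834 + -0.479402 − 0.017648 = 8.758784

F_0 = 9.172679 N
F_1 = 13.381017 N
F_2 = 8.758784 N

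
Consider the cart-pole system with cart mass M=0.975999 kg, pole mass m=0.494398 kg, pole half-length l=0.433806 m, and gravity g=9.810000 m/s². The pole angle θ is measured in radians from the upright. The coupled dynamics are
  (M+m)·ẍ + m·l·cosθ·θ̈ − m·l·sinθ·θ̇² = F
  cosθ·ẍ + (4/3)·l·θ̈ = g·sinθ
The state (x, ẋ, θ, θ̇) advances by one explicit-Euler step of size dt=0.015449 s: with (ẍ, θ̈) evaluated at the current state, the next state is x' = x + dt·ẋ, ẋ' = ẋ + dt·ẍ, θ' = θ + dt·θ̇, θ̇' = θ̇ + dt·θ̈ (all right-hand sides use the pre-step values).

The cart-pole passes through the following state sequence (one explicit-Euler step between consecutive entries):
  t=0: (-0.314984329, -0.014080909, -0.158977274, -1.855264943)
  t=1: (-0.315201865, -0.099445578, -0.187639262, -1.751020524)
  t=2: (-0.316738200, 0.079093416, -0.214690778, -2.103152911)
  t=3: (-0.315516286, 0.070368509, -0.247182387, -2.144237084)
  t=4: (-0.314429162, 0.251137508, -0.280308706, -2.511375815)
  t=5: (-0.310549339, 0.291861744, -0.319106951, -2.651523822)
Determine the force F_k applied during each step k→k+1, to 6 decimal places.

F_0 = -6.578991 N
F_1 = 12.312841 N
F_2 = -1.185568 N
F_3 = 12.504472 N
F_4 = 2.380567 N

step 0→1:
  ẍ = (ẋ'−ẋ)/dt = (-0.099445578−-0.014080909)/0.015449 = -5.525579
  θ̈ = (θ̇'−θ̇)/dt = (-1.751020524−-1.855264943)/0.015449 = 6.747648
  sinθ=-0.158308, cosθ=0.987390
  F = (M+m)·ẍ + m·l·cosθ·θ̈ − m·l·sinθ·θ̇² = -8.124795 + 1.428938 − -0.116866 = -6.578991
step 1→2:
  ẍ = (ẋ'−ẋ)/dt = (0.079093416−-0.099445578)/0.015449 = 11.556670
  θ̈ = (θ̇'−θ̇)/dt = (-2.103152911−-1.751020524)/0.015449 = -22.793216
  sinθ=-0.186540, cosθ=0.982447
  F = (M+m)·ẍ + m·l·cosθ·θ̈ − m·l·sinθ·θ̇² = 16.992893 + -4.802719 − -0.122667 = 12.312841
step 2→3:
  ẍ = (ẋ'−ẋ)/dt = (0.070368509−0.079093416)/0.015449 = -0.564755
  θ̈ = (θ̇'−θ̇)/dt = (-2.144237084−-2.103152911)/0.015449 = -2.659342
  sinθ=-0.213045, cosθ=0.977042
  F = (M+m)·ẍ + m·l·cosθ·θ̈ − m·l·sinθ·θ̇² = -0.830415 + -0.557262 − -0.202109 = -1.185568
step 3→4:
  ẍ = (ẋ'−ẋ)/dt = (0.251137508−0.070368509)/0.015449 = 11.701016
  θ̈ = (θ̇'−θ̇)/dt = (-2.511375815−-2.144237084)/0.015449 = -23.764563
  sinθ=-0.244673, cosθ=0.969606
  F = (M+m)·ẍ + m·l·cosθ·θ̈ − m·l·sinθ·θ̇² = 17.205139 + -4.941937 − -0.241270 = 12.504472
step 4→5:
  ẍ = (ẋ'−ẋ)/dt = (0.291861744−0.251137508)/0.015449 = 2.636043
  θ̈ = (θ̇'−θ̇)/dt = (-2.651523822−-2.511375815)/0.015449 = -9.071656
  sinθ=-0.276652, cosθ=0.960970
  F = (M+m)·ẍ + m·l·cosθ·θ̈ − m·l·sinθ·θ̇² = 3.876030 + -1.869686 − -0.374223 = 2.380567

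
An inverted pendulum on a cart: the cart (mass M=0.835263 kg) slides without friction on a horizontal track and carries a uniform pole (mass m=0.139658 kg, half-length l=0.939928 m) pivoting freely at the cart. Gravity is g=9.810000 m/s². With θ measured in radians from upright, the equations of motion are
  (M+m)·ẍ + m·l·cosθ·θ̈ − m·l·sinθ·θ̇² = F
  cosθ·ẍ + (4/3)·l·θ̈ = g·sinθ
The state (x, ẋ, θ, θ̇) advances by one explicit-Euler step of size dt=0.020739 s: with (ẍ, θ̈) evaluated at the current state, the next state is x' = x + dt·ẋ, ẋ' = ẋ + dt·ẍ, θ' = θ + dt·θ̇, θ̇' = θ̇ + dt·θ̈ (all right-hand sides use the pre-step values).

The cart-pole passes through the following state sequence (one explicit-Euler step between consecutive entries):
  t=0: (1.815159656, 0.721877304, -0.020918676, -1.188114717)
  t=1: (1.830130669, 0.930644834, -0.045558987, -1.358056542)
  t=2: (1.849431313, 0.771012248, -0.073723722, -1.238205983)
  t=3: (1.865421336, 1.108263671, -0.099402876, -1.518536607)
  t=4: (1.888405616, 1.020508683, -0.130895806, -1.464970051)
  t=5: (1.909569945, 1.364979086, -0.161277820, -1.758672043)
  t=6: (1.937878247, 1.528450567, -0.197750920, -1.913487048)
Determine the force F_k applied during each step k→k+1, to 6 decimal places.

step 0→1:
  ẍ = (ẋ'−ẋ)/dt = (0.930644834−0.721877304)/0.020739 = 10.066422
  θ̈ = (θ̇'−θ̇)/dt = (-1.358056542−-1.188114717)/0.020739 = -8.194311
  sinθ=-0.020917, cosθ=0.999781
  F = (M+m)·ẍ + m·l·cosθ·θ̈ − m·l·sinθ·θ̇² = 9.813966 + -1.075419 − -0.003876 = 8.742423
step 1→2:
  ẍ = (ẋ'−ẋ)/dt = (0.771012248−0.930644834)/0.020739 = -7.697217
  θ̈ = (θ̇'−θ̇)/dt = (-1.238205983−-1.358056542)/0.020739 = 5.778994
  sinθ=-0.045543, cosθ=0.998962
  F = (M+m)·ẍ + m·l·cosθ·θ̈ − m·l·sinθ·θ̇² = -7.504179 + 0.757813 − -0.011026 = -6.735340
step 2→3:
  ẍ = (ẋ'−ẋ)/dt = (1.108263671−0.771012248)/0.020739 = 16.261701
  θ̈ = (θ̇'−θ̇)/dt = (-1.518536607−-1.238205983)/0.020739 = -13.517075
  sinθ=-0.073657, cosθ=0.997284
  F = (M+m)·ẍ + m·l·cosθ·θ̈ − m·l·sinθ·θ̇² = 15.853874 + -1.769546 − -0.014824 = 14.099152
step 3→4:
  ẍ = (ẋ'−ẋ)/dt = (1.020508683−1.108263671)/0.020739 = -4.231399
  θ̈ = (θ̇'−θ̇)/dt = (-1.464970051−-1.518536607)/0.020739 = 2.582890
  sinθ=-0.099239, cosθ=0.995064
  F = (M+m)·ẍ + m·l·cosθ·θ̈ − m·l·sinθ·θ̇² = -4.125280 + 0.337378 − -0.030040 = -3.757862
step 4→5:
  ẍ = (ẋ'−ẋ)/dt = (1.364979086−1.020508683)/0.020739 = 16.609788
  θ̈ = (θ̇'−θ̇)/dt = (-1.758672043−-1.464970051)/0.020739 = -14.161820
  sinθ=-0.130522, cosθ=0.991445
  F = (M+m)·ẍ + m·l·cosθ·θ̈ − m·l·sinθ·θ̇² = 16.193232 + -1.843097 − -0.036771 = 14.386905
step 5→6:
  ẍ = (ẋ'−ẋ)/dt = (1.528450567−1.364979086)/0.020739 = 7.882322
  θ̈ = (θ̇'−θ̇)/dt = (-1.913487048−-1.758672043)/0.020739 = -7.464921
  sinθ=-0.160580, cosθ=0.987023
  F = (M+m)·ẍ + m·l·cosθ·θ̈ − m·l·sinθ·θ̇² = 7.684641 + -0.967192 − -0.065196 = 6.782645

F_0 = 8.742423 N
F_1 = -6.735340 N
F_2 = 14.099152 N
F_3 = -3.757862 N
F_4 = 14.386905 N
F_5 = 6.782645 N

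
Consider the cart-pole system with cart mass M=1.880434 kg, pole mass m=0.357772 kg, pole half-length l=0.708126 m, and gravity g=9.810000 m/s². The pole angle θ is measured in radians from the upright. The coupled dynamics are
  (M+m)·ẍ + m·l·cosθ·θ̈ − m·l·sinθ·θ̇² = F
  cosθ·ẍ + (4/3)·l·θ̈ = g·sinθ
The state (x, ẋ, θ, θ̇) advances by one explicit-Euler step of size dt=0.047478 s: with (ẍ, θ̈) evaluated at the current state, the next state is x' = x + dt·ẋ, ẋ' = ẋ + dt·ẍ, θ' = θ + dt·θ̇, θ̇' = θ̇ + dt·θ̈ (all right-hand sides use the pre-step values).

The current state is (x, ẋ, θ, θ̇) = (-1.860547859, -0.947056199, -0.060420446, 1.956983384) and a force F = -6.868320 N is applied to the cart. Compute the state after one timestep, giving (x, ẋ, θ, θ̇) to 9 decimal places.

(-1.905512193, -1.110103661, 0.032493211, 2.099569959)

sinθ=-0.060383691, cosθ=0.998175240
temp = (F + m·l·θ̇²·sinθ)/(M+m) = (-6.868320 + -0.058588290)/2.238206 = -3.094848414
θ̈ = (g·sinθ − cosθ·temp)/(l·(4/3 − m·cos²θ/(M+m))) = 3.003213603
ẍ = temp − m·l·θ̈·cosθ/(M+m) = -3.434168719
Euler: x'=-1.860547859+0.047478·-0.947056199=-1.905512193, ẋ'=-0.947056199+0.047478·-3.434168719=-1.110103661
       θ'=-0.060420446+0.047478·1.956983384=0.032493211, θ̇'=1.956983384+0.047478·3.003213603=2.099569959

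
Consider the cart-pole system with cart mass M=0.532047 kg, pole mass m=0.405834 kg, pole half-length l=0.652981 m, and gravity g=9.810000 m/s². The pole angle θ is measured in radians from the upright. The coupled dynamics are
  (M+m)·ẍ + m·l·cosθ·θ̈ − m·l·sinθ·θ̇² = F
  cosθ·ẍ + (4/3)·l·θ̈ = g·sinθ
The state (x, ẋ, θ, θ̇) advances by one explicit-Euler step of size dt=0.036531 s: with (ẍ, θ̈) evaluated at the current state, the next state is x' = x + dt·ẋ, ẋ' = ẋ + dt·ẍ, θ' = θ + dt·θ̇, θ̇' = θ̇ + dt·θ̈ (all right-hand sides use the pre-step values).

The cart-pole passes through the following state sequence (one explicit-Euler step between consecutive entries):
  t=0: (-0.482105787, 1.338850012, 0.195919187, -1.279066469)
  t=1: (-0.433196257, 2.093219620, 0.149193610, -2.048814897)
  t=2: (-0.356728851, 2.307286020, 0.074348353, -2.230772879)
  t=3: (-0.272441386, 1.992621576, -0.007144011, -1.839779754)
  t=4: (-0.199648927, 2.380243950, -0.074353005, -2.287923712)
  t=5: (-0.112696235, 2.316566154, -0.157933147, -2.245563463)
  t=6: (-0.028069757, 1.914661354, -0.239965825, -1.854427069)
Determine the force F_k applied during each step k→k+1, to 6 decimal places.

step 0→1:
  ẍ = (ẋ'−ẋ)/dt = (2.093219620−1.338850012)/0.036531 = 20.650122
  θ̈ = (θ̇'−θ̇)/dt = (-2.048814897−-1.279066469)/0.036531 = -21.071102
  sinθ=0.194668, cosθ=0.980869
  F = (M+m)·ẍ + m·l·cosθ·θ̈ − m·l·sinθ·θ̇² = 19.367357 + -5.477057 − 0.084398 = 13.805902
step 1→2:
  ẍ = (ẋ'−ẋ)/dt = (2.307286020−2.093219620)/0.036531 = 5.859856
  θ̈ = (θ̇'−θ̇)/dt = (-2.230772879−-2.048814897)/0.036531 = -4.980920
  sinθ=0.148641, cosθ=0.988891
  F = (M+m)·ẍ + m·l·cosθ·θ̈ − m·l·sinθ·θ̇² = 5.495848 + -1.305290 − 0.165345 = 4.025212
step 2→3:
  ẍ = (ẋ'−ẋ)/dt = (1.992621576−2.307286020)/0.036531 = -8.613628
  θ̈ = (θ̇'−θ̇)/dt = (-1.839779754−-2.230772879)/0.036531 = 10.703050
  sinθ=0.074280, cosθ=0.997237
  F = (M+m)·ẍ + m·l·cosθ·θ̈ − m·l·sinθ·θ̇² = -8.078558 + 2.828493 − 0.097956 = -5.348021
step 3→4:
  ẍ = (ẋ'−ẋ)/dt = (2.380243950−1.992621576)/0.036531 = 10.610779
  θ̈ = (θ̇'−θ̇)/dt = (-2.287923712−-1.839779754)/0.036531 = -12.267498
  sinθ=-0.007144, cosθ=0.999974
  F = (M+m)·ẍ + m·l·cosθ·θ̈ − m·l·sinθ·θ̇² = 9.951648 + -3.250827 − -0.006408 = 6.707229
step 4→5:
  ẍ = (ẋ'−ẋ)/dt = (2.316566154−2.380243950)/0.036531 = -1.743117
  θ̈ = (θ̇'−θ̇)/dt = (-2.245563463−-2.287923712)/0.036531 = 1.159570
  sinθ=-0.074285, cosθ=0.997237
  F = (M+m)·ẍ + m·l·cosθ·θ̈ − m·l·sinθ·θ̇² = -1.634836 + 0.306439 − -0.103046 = -1.225351
step 5→6:
  ẍ = (ẋ'−ẋ)/dt = (1.914661354−2.316566154)/0.036531 = -11.001746
  θ̈ = (θ̇'−θ̇)/dt = (-1.854427069−-2.245563463)/0.036531 = 10.706972
  sinθ=-0.157277, cosθ=0.987554
  F = (M+m)·ẍ + m·l·cosθ·θ̈ − m·l·sinθ·θ̇² = -10.318329 + 2.802055 − -0.210168 = -7.306106

F_0 = 13.805902 N
F_1 = 4.025212 N
F_2 = -5.348021 N
F_3 = 6.707229 N
F_4 = -1.225351 N
F_5 = -7.306106 N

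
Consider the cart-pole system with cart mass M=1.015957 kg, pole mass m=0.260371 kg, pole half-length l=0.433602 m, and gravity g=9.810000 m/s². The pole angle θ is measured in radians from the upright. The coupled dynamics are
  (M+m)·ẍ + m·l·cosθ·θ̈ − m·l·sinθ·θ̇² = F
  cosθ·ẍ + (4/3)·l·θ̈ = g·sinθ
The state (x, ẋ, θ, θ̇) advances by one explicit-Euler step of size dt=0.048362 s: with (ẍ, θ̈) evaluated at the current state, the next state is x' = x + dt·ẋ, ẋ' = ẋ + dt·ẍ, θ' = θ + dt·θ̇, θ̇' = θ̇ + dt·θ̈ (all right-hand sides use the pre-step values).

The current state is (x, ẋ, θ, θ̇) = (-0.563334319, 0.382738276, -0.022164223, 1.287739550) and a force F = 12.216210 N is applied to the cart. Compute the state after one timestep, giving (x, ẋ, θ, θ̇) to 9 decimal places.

(-0.544824330, 0.930909039, 0.040113437, 0.321616247)

sinθ=-0.022162408, cosθ=0.999754384
temp = (F + m·l·θ̇²·sinθ)/(M+m) = (12.216210 + -0.004149129)/1.276328 = 9.568121103
θ̈ = (g·sinθ − cosθ·temp)/(l·(4/3 − m·cos²θ/(M+m))) = -19.976909612
ẍ = temp − m·l·θ̈·cosθ/(M+m) = 11.334741387
Euler: x'=-0.563334319+0.048362·0.382738276=-0.544824330, ẋ'=0.382738276+0.048362·11.334741387=0.930909039
       θ'=-0.022164223+0.048362·1.287739550=0.040113437, θ̇'=1.287739550+0.048362·-19.976909612=0.321616247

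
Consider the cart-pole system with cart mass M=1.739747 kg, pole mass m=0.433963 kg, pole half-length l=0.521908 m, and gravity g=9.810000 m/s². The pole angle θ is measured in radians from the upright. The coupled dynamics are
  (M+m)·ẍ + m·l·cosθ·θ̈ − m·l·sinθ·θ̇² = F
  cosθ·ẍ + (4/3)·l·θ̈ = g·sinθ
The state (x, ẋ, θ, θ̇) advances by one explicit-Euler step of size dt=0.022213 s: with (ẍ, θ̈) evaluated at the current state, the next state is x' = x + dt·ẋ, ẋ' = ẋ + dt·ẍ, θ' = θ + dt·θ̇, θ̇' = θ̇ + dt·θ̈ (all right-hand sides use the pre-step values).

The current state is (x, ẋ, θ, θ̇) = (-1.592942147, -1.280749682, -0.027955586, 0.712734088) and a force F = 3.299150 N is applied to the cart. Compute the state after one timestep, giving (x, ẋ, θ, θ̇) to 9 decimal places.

sinθ=-0.027951945, cosθ=0.999609268
temp = (F + m·l·θ̇²·sinθ)/(M+m) = (3.299150 + -0.003215983)/2.173710 = 1.516271268
θ̈ = (g·sinθ − cosθ·temp)/(l·(4/3 − m·cos²θ/(M+m))) = -3.024663291
ẍ = temp − m·l·θ̈·cosθ/(M+m) = 1.831301594
Euler: x'=-1.592942147+0.022213·-1.280749682=-1.621391440, ẋ'=-1.280749682+0.022213·1.831301594=-1.240070980
       θ'=-0.027955586+0.022213·0.712734088=-0.012123624, θ̇'=0.712734088+0.022213·-3.024663291=0.645547242

(-1.621391440, -1.240070980, -0.012123624, 0.645547242)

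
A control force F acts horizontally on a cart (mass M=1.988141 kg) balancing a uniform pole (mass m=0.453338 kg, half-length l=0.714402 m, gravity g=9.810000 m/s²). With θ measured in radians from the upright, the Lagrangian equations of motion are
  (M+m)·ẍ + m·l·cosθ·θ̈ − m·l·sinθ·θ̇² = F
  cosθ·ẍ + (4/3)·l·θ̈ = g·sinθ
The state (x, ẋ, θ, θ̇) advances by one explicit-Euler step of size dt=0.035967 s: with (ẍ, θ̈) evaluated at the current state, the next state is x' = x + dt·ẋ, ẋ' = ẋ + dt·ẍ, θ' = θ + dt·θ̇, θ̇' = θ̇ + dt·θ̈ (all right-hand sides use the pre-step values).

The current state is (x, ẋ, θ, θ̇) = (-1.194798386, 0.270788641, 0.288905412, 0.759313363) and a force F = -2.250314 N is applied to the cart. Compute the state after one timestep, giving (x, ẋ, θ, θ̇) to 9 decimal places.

sinθ=0.284903172, cosθ=0.958556301
temp = (F + m·l·θ̇²·sinθ)/(M+m) = (-2.250314 + 0.053199084)/2.441479 = -0.899911454
θ̈ = (g·sinθ − cosθ·temp)/(l·(4/3 − m·cos²θ/(M+m))) = 4.403187302
ẍ = temp − m·l·θ̈·cosθ/(M+m) = -1.459793549
Euler: x'=-1.194798386+0.035967·0.270788641=-1.185058931, ẋ'=0.270788641+0.035967·-1.459793549=0.218284246
       θ'=0.288905412+0.035967·0.759313363=0.316215636, θ̇'=0.759313363+0.035967·4.403187302=0.917682801

(-1.185058931, 0.218284246, 0.316215636, 0.917682801)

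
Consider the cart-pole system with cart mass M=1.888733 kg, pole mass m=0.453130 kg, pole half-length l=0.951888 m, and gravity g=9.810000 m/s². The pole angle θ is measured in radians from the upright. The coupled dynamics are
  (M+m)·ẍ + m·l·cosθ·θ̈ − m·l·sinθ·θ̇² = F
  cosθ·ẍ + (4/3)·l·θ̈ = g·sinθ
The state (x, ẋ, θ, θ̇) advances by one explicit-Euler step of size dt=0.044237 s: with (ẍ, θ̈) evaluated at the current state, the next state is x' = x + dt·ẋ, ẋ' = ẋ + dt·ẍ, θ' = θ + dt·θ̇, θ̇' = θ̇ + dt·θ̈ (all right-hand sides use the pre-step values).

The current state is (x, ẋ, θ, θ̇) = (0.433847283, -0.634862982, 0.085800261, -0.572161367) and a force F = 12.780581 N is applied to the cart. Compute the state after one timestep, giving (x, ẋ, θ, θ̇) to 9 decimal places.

(0.405762849, -0.358826675, 0.060489559, -0.759551253)

sinθ=0.085695027, cosθ=0.996321415
temp = (F + m·l·θ̇²·sinθ)/(M+m) = (12.780581 + 0.012100445)/2.341863 = 5.462608806
θ̈ = (g·sinθ − cosθ·temp)/(l·(4/3 − m·cos²θ/(M+m))) = -4.236044160
ẍ = temp − m·l·θ̈·cosθ/(M+m) = 6.239941845
Euler: x'=0.433847283+0.044237·-0.634862982=0.405762849, ẋ'=-0.634862982+0.044237·6.239941845=-0.358826675
       θ'=0.085800261+0.044237·-0.572161367=0.060489559, θ̇'=-0.572161367+0.044237·-4.236044160=-0.759551253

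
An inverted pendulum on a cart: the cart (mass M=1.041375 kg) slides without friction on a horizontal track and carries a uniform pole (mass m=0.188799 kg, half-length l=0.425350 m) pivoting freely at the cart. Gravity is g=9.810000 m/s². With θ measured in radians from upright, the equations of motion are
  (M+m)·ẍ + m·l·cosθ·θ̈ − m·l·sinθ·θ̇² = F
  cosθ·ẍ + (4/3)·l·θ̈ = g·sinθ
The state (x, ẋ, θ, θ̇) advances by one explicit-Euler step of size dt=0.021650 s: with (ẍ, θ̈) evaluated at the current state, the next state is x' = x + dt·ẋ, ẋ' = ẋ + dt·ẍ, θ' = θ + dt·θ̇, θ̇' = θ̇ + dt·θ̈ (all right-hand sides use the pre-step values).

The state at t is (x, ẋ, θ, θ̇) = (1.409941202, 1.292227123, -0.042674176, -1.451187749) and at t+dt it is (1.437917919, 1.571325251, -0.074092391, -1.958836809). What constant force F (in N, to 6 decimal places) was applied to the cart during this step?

ẍ = (ẋ'−ẋ)/dt = (1.571325251−1.292227123)/0.021650 = 12.891368
θ̈ = (θ̇'−θ̇)/dt = (-1.958836809−-1.451187749)/0.021650 = -23.447994
sinθ=-0.042661, cosθ=0.999090
F = (M+m)·ẍ + m·l·cosθ·θ̈ − m·l·sinθ·θ̇² = 15.858626 + -1.881292 − -0.007215 = 13.984549

F = 13.984549 N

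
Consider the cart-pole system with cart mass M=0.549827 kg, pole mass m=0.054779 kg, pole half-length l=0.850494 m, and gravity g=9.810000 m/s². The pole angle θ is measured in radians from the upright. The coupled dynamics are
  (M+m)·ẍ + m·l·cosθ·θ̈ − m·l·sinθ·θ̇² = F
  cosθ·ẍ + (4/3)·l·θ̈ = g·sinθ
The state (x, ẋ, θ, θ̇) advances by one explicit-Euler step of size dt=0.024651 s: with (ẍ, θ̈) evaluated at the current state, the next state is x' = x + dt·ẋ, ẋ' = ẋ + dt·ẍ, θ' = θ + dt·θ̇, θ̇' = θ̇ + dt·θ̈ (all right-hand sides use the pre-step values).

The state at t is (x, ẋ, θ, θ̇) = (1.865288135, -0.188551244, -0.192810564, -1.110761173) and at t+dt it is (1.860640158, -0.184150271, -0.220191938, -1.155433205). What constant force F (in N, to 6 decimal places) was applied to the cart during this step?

ẍ = (ẋ'−ẋ)/dt = (-0.184150271−-0.188551244)/0.024651 = 0.178531
θ̈ = (θ̇'−θ̇)/dt = (-1.155433205−-1.110761173)/0.024651 = -1.812179
sinθ=-0.191618, cosθ=0.981470
F = (M+m)·ẍ + m·l·cosθ·θ̈ − m·l·sinθ·θ̇² = 0.107941 + -0.082864 − -0.011014 = 0.036092

F = 0.036092 N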